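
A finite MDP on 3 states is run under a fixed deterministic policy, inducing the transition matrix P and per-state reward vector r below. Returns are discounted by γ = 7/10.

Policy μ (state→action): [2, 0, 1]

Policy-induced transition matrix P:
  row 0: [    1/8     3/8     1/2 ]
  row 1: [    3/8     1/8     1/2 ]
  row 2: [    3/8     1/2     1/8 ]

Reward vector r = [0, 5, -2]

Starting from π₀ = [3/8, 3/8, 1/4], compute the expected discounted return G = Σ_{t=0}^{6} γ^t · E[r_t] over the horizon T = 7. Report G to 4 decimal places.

G = 3.2307

t=0: π = [0.3750, 0.3750, 0.2500], E[r] = 1.3750, γ^t·E[r] = 1.375000, running G = 1.375000
t=1: π = [0.2813, 0.3125, 0.4063], E[r] = 0.7500, γ^t·E[r] = 0.525000, running G = 1.900000
t=2: π = [0.3047, 0.3477, 0.3477], E[r] = 1.0430, γ^t·E[r] = 0.511055, running G = 2.411055
t=3: π = [0.2988, 0.3315, 0.3696], E[r] = 0.9185, γ^t·E[r] = 0.315031, running G = 2.726085
t=4: π = [0.3003, 0.3383, 0.3614], E[r] = 0.9688, γ^t·E[r] = 0.232612, running G = 2.958697
t=5: π = [0.2999, 0.3356, 0.3645], E[r] = 0.9490, γ^t·E[r] = 0.159501, running G = 3.118198
t=6: π = [0.3000, 0.3367, 0.3633], E[r] = 0.9567, γ^t·E[r] = 0.112551, running G = 3.230748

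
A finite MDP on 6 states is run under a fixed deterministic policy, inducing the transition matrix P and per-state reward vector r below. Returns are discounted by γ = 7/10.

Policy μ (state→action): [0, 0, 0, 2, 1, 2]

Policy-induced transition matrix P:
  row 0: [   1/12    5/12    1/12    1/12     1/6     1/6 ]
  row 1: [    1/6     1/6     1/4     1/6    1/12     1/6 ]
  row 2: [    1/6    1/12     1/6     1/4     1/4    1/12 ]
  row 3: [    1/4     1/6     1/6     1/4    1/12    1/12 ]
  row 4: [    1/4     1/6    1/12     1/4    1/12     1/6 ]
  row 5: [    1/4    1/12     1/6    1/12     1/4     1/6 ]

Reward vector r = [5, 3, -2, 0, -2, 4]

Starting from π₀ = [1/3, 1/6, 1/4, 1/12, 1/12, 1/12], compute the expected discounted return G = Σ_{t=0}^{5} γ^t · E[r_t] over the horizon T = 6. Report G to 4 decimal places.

t=0: π = [0.3333, 0.1667, 0.2500, 0.0833, 0.0833, 0.0833], E[r] = 1.8333, γ^t·E[r] = 1.833333, running G = 1.833333
t=1: π = [0.1597, 0.2222, 0.1458, 0.1667, 0.1667, 0.1389], E[r] = 1.3958, γ^t·E[r] = 0.977083, running G = 2.810417
t=2: π = [0.1927, 0.1829, 0.1580, 0.1817, 0.1441, 0.1406], E[r] = 1.4705, γ^t·E[r] = 0.720538, running G = 3.530955
t=3: π = [0.1895, 0.1900, 0.1538, 0.1792, 0.1492, 0.1384], E[r] = 1.4647, γ^t·E[r] = 0.502392, running G = 4.033347
t=4: π = [0.1898, 0.1897, 0.1543, 0.1795, 0.1478, 0.1389], E[r] = 1.4694, γ^t·E[r] = 0.352795, running G = 4.386141
t=5: π = [0.1897, 0.1897, 0.1543, 0.1794, 0.1480, 0.1388], E[r] = 1.4683, γ^t·E[r] = 0.246771, running G = 4.632912

G = 4.6329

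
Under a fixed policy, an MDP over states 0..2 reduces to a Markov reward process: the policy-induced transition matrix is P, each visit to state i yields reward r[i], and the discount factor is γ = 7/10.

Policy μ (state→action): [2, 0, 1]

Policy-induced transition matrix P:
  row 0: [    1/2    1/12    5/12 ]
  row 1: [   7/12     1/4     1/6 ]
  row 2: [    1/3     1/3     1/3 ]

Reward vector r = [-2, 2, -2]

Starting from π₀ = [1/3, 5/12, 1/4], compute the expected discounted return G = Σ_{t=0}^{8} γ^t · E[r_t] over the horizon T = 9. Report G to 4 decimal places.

t=0: π = [0.3333, 0.4167, 0.2500], E[r] = -0.3333, γ^t·E[r] = -0.333333, running G = -0.333333
t=1: π = [0.4931, 0.2153, 0.2917], E[r] = -1.1389, γ^t·E[r] = -0.797222, running G = -1.130556
t=2: π = [0.4693, 0.1921, 0.3385], E[r] = -1.2315, γ^t·E[r] = -0.603426, running G = -1.733981
t=3: π = [0.4596, 0.2000, 0.3404], E[r] = -1.2000, γ^t·E[r] = -0.411613, running G = -2.145595
t=4: π = [0.4599, 0.2018, 0.3383], E[r] = -1.1929, γ^t·E[r] = -0.286419, running G = -2.432014
t=5: π = [0.4604, 0.2015, 0.3380], E[r] = -1.1939, γ^t·E[r] = -0.200651, running G = -2.632665
t=6: π = [0.4605, 0.2014, 0.3381], E[r] = -1.1943, γ^t·E[r] = -0.140505, running G = -2.773170
t=7: π = [0.4604, 0.2014, 0.3381], E[r] = -1.1943, γ^t·E[r] = -0.098353, running G = -2.871523
t=8: π = [0.4604, 0.2014, 0.3381], E[r] = -1.1942, γ^t·E[r] = -0.068846, running G = -2.940369

G = -2.9404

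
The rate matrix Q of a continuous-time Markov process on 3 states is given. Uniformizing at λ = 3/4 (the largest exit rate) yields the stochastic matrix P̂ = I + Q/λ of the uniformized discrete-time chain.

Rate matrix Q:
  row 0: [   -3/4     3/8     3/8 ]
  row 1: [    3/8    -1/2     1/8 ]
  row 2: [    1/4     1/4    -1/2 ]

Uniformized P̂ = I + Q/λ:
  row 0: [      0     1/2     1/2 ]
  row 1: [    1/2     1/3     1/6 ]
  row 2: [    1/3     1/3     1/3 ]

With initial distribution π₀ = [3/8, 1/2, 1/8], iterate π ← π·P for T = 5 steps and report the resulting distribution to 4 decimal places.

π = [0.2976, 0.3831, 0.3193]

t=0: π = [0.3750, 0.5000, 0.1250]
t=1: π = [0.2917, 0.3958, 0.3125]
t=2: π = [0.3021, 0.3819, 0.3160]
t=3: π = [0.2963, 0.3837, 0.3200]
t=4: π = [0.2985, 0.3827, 0.3188]
t=5: π = [0.2976, 0.3831, 0.3193]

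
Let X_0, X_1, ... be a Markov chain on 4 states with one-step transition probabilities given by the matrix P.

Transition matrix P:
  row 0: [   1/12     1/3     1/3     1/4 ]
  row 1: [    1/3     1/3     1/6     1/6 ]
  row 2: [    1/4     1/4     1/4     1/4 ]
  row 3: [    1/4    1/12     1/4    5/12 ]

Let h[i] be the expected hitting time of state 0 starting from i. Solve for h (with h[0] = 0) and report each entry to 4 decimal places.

First-step conditioning: h[0] = 0; for i ≠ 0, h[i] = 1 + Σ_k P[i][k]·h[k].
  h[1] = 1 + 1/3·h[1] + 1/6·h[2] + 1/6·h[3]
  h[2] = 1 + 1/4·h[1] + 1/4·h[2] + 1/4·h[3]
  h[3] = 1 + 1/12·h[1] + 1/4·h[2] + 5/12·h[3]
Solving the 3×3 linear system over states ≠ 0 gives exactly h = [0, 98/29, 108/29, 110/29] (h[0] = 0 is the target).

h = [0.0000, 3.3793, 3.7241, 3.7931]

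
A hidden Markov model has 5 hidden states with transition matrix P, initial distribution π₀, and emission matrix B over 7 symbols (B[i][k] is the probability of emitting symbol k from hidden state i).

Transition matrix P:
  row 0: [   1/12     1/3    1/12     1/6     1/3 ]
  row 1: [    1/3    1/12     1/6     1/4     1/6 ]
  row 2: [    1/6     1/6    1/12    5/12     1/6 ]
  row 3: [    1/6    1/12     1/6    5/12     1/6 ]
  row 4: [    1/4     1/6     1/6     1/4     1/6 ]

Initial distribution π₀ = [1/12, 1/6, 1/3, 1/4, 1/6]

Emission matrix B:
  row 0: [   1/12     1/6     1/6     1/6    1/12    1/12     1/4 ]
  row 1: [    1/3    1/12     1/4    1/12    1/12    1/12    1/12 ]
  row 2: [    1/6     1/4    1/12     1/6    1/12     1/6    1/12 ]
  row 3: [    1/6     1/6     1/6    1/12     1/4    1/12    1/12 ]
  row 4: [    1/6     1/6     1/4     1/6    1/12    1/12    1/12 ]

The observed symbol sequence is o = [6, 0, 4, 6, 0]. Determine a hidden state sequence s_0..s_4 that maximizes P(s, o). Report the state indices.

path = [2, 3, 3, 0, 1]

t=0: δ = [2.083e-02, 1.389e-02, 2.778e-02, 2.083e-02, 1.389e-02]  (obs o_0=6)
t=1: δ = [3.858e-04, 2.315e-03, 5.787e-04, 1.929e-03, 1.157e-03]  ψ = [1, 0, 3, 2, 0]  (obs o_1=0)
t=2: δ = [6.430e-05, 1.608e-05, 3.215e-05, 2.009e-04, 3.215e-05]  ψ = [1, 1, 1, 3, 1]  (obs o_2=4)
t=3: δ = [8.372e-06, 1.786e-06, 2.791e-06, 6.977e-06, 2.791e-06]  ψ = [3, 0, 3, 3, 3]  (obs o_3=6)
t=4: δ = [9.690e-08, 9.303e-07, 1.938e-07, 4.845e-07, 4.651e-07]  ψ = [3, 0, 3, 3, 0]  (obs o_4=0)
backtrack: best end state = 1; path = [2, 3, 3, 0, 1]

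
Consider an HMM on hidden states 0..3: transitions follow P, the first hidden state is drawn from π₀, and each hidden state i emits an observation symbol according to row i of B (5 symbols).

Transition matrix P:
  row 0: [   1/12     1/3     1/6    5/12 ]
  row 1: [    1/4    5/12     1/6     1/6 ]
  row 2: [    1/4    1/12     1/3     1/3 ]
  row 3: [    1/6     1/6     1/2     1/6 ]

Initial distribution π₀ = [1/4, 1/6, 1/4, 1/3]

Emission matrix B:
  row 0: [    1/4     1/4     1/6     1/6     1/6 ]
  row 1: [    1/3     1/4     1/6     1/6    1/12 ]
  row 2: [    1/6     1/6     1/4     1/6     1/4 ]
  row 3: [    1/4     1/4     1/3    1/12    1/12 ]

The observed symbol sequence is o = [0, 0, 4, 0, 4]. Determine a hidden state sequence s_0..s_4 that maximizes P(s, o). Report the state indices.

t=0: δ = [6.250e-02, 5.556e-02, 4.167e-02, 8.333e-02]  (obs o_0=0)
t=1: δ = [3.472e-03, 7.716e-03, 6.944e-03, 6.510e-03]  ψ = [1, 1, 3, 0]  (obs o_1=0)
t=2: δ = [3.215e-04, 2.679e-04, 8.138e-04, 1.929e-04]  ψ = [1, 1, 3, 2]  (obs o_2=4)
t=3: δ = [5.086e-05, 3.721e-05, 4.521e-05, 6.782e-05]  ψ = [2, 1, 2, 2]  (obs o_3=0)
t=4: δ = [1.884e-06, 1.413e-06, 8.477e-06, 1.766e-06]  ψ = [2, 0, 3, 0]  (obs o_4=4)
backtrack: best end state = 2; path = [0, 3, 2, 3, 2]

path = [0, 3, 2, 3, 2]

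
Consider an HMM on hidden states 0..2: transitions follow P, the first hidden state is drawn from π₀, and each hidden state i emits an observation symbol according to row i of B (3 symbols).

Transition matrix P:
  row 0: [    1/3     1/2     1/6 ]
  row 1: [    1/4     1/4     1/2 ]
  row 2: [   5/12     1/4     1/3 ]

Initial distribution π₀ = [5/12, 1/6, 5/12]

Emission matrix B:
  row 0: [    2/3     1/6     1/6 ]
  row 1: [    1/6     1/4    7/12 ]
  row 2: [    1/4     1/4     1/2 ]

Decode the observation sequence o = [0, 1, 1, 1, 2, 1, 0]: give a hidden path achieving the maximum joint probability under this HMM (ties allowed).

t=0: δ = [2.778e-01, 2.778e-02, 1.042e-01]  (obs o_0=0)
t=1: δ = [1.543e-02, 3.472e-02, 1.157e-02]  ψ = [0, 0, 0]  (obs o_1=1)
t=2: δ = [1.447e-03, 2.170e-03, 4.340e-03]  ψ = [1, 1, 1]  (obs o_2=1)
t=3: δ = [3.014e-04, 2.713e-04, 3.617e-04]  ψ = [2, 2, 2]  (obs o_3=1)
t=4: δ = [2.512e-05, 8.791e-05, 6.782e-05]  ψ = [2, 0, 1]  (obs o_4=2)
t=5: δ = [4.710e-06, 5.494e-06, 1.099e-05]  ψ = [2, 1, 1]  (obs o_5=1)
t=6: δ = [3.052e-06, 4.579e-07, 9.157e-07]  ψ = [2, 2, 2]  (obs o_6=0)
backtrack: best end state = 0; path = [0, 1, 2, 0, 1, 2, 0]

path = [0, 1, 2, 0, 1, 2, 0]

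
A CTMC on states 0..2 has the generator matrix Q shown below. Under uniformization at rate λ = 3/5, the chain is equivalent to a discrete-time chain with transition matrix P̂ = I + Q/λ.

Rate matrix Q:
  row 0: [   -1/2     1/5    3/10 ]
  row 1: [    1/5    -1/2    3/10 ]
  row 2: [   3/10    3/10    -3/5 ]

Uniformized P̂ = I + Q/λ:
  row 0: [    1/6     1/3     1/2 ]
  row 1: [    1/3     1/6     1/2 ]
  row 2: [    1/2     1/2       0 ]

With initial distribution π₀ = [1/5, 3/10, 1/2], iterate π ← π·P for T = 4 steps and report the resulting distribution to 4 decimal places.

π = [0.3281, 0.3282, 0.3438]

t=0: π = [0.2000, 0.3000, 0.5000]
t=1: π = [0.3833, 0.3667, 0.2500]
t=2: π = [0.3111, 0.3139, 0.3750]
t=3: π = [0.3440, 0.3435, 0.3125]
t=4: π = [0.3281, 0.3282, 0.3438]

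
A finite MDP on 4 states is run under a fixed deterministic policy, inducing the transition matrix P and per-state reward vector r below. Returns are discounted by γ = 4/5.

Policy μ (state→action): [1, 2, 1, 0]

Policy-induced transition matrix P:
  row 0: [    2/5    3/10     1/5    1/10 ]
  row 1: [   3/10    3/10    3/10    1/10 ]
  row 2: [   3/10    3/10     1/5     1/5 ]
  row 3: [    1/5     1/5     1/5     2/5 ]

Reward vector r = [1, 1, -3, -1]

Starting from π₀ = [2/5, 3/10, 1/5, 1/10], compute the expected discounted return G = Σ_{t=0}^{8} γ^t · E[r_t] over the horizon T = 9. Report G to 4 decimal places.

t=0: π = [0.4000, 0.3000, 0.2000, 0.1000], E[r] = 0.0000, γ^t·E[r] = 0.000000, running G = 0.000000
t=1: π = [0.3300, 0.2900, 0.2300, 0.1500], E[r] = -0.2200, γ^t·E[r] = -0.176000, running G = -0.176000
t=2: π = [0.3180, 0.2850, 0.2290, 0.1680], E[r] = -0.2520, γ^t·E[r] = -0.161280, running G = -0.337280
t=3: π = [0.3150, 0.2832, 0.2285, 0.1733], E[r] = -0.2606, γ^t·E[r] = -0.133427, running G = -0.470707
t=4: π = [0.3142, 0.2827, 0.2283, 0.1748], E[r] = -0.2630, γ^t·E[r] = -0.107708, running G = -0.578416
t=5: π = [0.3139, 0.2825, 0.2283, 0.1753], E[r] = -0.2636, γ^t·E[r] = -0.086388, running G = -0.664804
t=6: π = [0.3139, 0.2825, 0.2283, 0.1754], E[r] = -0.2638, γ^t·E[r] = -0.069162, running G = -0.733965
t=7: π = [0.3138, 0.2825, 0.2282, 0.1754], E[r] = -0.2639, γ^t·E[r] = -0.055341, running G = -0.789306
t=8: π = [0.3138, 0.2825, 0.2282, 0.1755], E[r] = -0.2639, γ^t·E[r] = -0.044275, running G = -0.833582

G = -0.8336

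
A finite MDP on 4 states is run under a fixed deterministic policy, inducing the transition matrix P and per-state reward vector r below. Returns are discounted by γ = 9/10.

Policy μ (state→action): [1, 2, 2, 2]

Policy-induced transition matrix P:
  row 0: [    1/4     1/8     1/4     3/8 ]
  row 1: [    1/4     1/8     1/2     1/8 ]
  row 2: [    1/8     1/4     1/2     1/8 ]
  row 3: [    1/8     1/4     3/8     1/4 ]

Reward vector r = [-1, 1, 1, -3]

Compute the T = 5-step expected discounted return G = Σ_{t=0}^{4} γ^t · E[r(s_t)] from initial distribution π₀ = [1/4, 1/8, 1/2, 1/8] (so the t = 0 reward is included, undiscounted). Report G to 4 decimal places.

G = -0.3907

t=0: π = [0.2500, 0.1250, 0.5000, 0.1250], E[r] = 0.0000, γ^t·E[r] = 0.000000, running G = 0.000000
t=1: π = [0.1719, 0.2031, 0.4219, 0.2031], E[r] = -0.1563, γ^t·E[r] = -0.140625, running G = -0.140625
t=2: π = [0.1719, 0.2031, 0.4316, 0.1934], E[r] = -0.1172, γ^t·E[r] = -0.094922, running G = -0.235547
t=3: π = [0.1719, 0.2031, 0.4329, 0.1921], E[r] = -0.1123, γ^t·E[r] = -0.081870, running G = -0.317417
t=4: π = [0.1719, 0.2031, 0.4330, 0.1920], E[r] = -0.1117, γ^t·E[r] = -0.073283, running G = -0.390700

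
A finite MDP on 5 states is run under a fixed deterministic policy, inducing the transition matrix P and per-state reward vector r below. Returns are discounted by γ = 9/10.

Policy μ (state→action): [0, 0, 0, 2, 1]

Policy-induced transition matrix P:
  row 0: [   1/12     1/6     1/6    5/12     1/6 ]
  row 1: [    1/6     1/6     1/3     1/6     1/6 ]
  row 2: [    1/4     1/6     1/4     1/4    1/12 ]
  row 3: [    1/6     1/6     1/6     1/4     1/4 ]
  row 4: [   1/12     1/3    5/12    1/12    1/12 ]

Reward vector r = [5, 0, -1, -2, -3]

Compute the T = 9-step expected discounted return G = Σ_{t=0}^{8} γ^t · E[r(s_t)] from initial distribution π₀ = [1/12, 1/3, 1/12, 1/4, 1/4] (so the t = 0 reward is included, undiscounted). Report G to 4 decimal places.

t=0: π = [0.0833, 0.3333, 0.0833, 0.2500, 0.2500], E[r] = -0.9167, γ^t·E[r] = -0.916667, running G = -0.916667
t=1: π = [0.1458, 0.2083, 0.2917, 0.1944, 0.1597], E[r] = -0.4306, γ^t·E[r] = -0.387500, running G = -1.304167
t=2: π = [0.1655, 0.1933, 0.2656, 0.2303, 0.1453], E[r] = -0.3345, γ^t·E[r] = -0.270938, running G = -1.575104
t=3: π = [0.1629, 0.1909, 0.2573, 0.2373, 0.1516], E[r] = -0.3722, γ^t·E[r] = -0.271336, running G = -1.846440
t=4: π = [0.1619, 0.1919, 0.2578, 0.2360, 0.1524], E[r] = -0.3774, γ^t·E[r] = -0.247583, running G = -2.094023
t=5: π = [0.1620, 0.1921, 0.2582, 0.2356, 0.1521], E[r] = -0.3760, γ^t·E[r] = -0.222053, running G = -2.316076
t=6: π = [0.1620, 0.1920, 0.2582, 0.2356, 0.1521], E[r] = -0.3757, γ^t·E[r] = -0.199688, running G = -2.515764
t=7: π = [0.1620, 0.1920, 0.2582, 0.2356, 0.1521], E[r] = -0.3758, γ^t·E[r] = -0.179738, running G = -2.695502
t=8: π = [0.1620, 0.1920, 0.2582, 0.2356, 0.1521], E[r] = -0.3758, γ^t·E[r] = -0.161771, running G = -2.857273

G = -2.8573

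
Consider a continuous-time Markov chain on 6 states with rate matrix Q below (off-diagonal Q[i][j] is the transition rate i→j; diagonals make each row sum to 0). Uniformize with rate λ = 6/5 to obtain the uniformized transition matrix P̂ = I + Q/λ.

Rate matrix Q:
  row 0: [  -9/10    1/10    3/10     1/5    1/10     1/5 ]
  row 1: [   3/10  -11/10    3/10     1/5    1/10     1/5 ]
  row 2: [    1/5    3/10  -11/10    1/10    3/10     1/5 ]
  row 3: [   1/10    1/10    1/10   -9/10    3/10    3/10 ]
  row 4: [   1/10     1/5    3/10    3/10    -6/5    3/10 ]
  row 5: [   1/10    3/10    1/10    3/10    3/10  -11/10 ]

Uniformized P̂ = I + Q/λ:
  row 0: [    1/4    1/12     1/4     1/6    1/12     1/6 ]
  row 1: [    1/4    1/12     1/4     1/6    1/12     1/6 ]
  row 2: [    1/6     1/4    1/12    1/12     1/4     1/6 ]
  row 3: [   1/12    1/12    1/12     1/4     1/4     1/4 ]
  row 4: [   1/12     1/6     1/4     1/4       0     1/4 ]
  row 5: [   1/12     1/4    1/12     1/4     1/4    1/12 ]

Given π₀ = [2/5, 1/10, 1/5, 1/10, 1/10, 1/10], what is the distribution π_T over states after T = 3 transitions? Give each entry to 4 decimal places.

t=0: π = [0.4000, 0.1000, 0.2000, 0.1000, 0.1000, 0.1000]
t=1: π = [0.1833, 0.1417, 0.1833, 0.1750, 0.1417, 0.1750]
t=2: π = [0.1528, 0.1549, 0.1611, 0.1924, 0.1604, 0.1785]
t=3: π = [0.1480, 0.1533, 0.1613, 0.1975, 0.1586, 0.1812]

π = [0.1480, 0.1533, 0.1613, 0.1975, 0.1586, 0.1812]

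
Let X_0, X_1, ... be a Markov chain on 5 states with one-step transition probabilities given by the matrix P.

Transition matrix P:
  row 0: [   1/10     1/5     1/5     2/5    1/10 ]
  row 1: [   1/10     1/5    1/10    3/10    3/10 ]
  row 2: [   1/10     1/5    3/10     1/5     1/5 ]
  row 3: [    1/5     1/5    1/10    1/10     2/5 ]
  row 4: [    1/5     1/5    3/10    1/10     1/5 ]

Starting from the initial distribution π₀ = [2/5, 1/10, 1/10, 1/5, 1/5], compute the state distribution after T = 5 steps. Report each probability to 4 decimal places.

t=0: π = [0.4000, 0.1000, 0.1000, 0.2000, 0.2000]
t=1: π = [0.1400, 0.2000, 0.2000, 0.2500, 0.2100]
t=2: π = [0.1460, 0.2000, 0.1960, 0.2020, 0.2560]
t=3: π = [0.1458, 0.2000, 0.2050, 0.2034, 0.2458]
t=4: π = [0.1449, 0.2000, 0.2047, 0.2042, 0.2461]
t=5: π = [0.1450, 0.2000, 0.2047, 0.2040, 0.2464]

π = [0.1450, 0.2000, 0.2047, 0.2040, 0.2464]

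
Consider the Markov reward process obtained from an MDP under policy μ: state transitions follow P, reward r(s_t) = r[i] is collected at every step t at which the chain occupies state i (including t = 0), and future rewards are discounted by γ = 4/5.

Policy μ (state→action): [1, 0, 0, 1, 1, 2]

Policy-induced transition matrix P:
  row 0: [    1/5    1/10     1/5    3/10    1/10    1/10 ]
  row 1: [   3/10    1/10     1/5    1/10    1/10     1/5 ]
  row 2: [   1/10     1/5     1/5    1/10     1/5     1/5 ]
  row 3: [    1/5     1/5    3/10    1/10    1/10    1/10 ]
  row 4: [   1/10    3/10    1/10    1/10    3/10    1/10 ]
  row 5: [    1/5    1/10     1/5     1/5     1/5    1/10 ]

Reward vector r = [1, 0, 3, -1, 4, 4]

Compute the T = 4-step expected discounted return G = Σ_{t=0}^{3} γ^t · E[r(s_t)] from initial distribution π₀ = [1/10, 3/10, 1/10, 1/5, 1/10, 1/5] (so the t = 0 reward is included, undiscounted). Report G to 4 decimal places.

G = 4.9972

t=0: π = [0.1000, 0.3000, 0.1000, 0.2000, 0.1000, 0.2000], E[r] = 1.4000, γ^t·E[r] = 1.400000, running G = 1.400000
t=1: π = [0.2100, 0.1500, 0.2100, 0.1400, 0.1500, 0.1400], E[r] = 1.8600, γ^t·E[r] = 1.488000, running G = 2.888000
t=2: π = [0.1790, 0.1650, 0.1990, 0.1560, 0.1650, 0.1360], E[r] = 1.8240, γ^t·E[r] = 1.167360, running G = 4.055360
t=3: π = [0.1801, 0.1685, 0.1991, 0.1494, 0.1665, 0.1364], E[r] = 1.8396, γ^t·E[r] = 0.941875, running G = 4.997235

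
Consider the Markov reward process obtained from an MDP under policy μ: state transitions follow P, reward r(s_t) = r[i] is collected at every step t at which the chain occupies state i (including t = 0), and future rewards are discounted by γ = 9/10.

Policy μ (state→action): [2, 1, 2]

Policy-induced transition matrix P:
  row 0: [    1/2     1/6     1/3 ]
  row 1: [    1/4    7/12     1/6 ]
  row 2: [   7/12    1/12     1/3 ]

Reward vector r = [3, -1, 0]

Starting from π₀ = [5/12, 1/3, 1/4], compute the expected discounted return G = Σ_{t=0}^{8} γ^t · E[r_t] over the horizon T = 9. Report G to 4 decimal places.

G = 6.6146

t=0: π = [0.4167, 0.3333, 0.2500], E[r] = 0.9167, γ^t·E[r] = 0.916667, running G = 0.916667
t=1: π = [0.4375, 0.2847, 0.2778], E[r] = 1.0278, γ^t·E[r] = 0.925000, running G = 1.841667
t=2: π = [0.4520, 0.2622, 0.2859], E[r] = 1.0938, γ^t·E[r] = 0.885938, running G = 2.727604
t=3: π = [0.4583, 0.2521, 0.2896], E[r] = 1.1228, γ^t·E[r] = 0.818508, running G = 3.546112
t=4: π = [0.4611, 0.2476, 0.2913], E[r] = 1.1358, γ^t·E[r] = 0.745195, running G = 4.291307
t=5: π = [0.4624, 0.2455, 0.2921], E[r] = 1.1416, γ^t·E[r] = 0.674115, running G = 4.965422
t=6: π = [0.4630, 0.2446, 0.2924], E[r] = 1.1442, γ^t·E[r] = 0.608089, running G = 5.573511
t=7: π = [0.4632, 0.2442, 0.2926], E[r] = 1.1454, γ^t·E[r] = 0.547839, running G = 6.121350
t=8: π = [0.4633, 0.2440, 0.2926], E[r] = 1.1459, γ^t·E[r] = 0.493280, running G = 6.614630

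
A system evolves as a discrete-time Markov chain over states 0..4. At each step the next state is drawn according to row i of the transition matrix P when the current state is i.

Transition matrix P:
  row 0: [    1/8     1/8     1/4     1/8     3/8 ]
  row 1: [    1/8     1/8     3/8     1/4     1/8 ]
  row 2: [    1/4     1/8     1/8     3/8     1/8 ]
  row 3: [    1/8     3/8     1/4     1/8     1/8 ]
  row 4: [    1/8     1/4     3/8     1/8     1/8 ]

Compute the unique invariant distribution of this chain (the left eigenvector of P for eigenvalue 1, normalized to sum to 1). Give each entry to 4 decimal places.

π = [0.1578, 0.1995, 0.2627, 0.2156, 0.1645]

Balance equations π_j = Σ_i π_i·P[i][j]:
  π_0 = 1/8·π_0 + 1/8·π_1 + 1/4·π_2 + 1/8·π_3 + 1/8·π_4
  π_1 = 1/8·π_0 + 1/8·π_1 + 1/8·π_2 + 3/8·π_3 + 1/4·π_4
  π_2 = 1/4·π_0 + 3/8·π_1 + 1/8·π_2 + 1/4·π_3 + 3/8·π_4
  π_3 = 1/8·π_0 + 1/4·π_1 + 3/8·π_2 + 1/8·π_3 + 1/8·π_4
  normalize: π_0 + π_1 + π_2 + π_3 + π_4 = 1
Solving the linear system gives exactly π = [929/5886, 587/2943, 773/2943, 47/218, 484/2943].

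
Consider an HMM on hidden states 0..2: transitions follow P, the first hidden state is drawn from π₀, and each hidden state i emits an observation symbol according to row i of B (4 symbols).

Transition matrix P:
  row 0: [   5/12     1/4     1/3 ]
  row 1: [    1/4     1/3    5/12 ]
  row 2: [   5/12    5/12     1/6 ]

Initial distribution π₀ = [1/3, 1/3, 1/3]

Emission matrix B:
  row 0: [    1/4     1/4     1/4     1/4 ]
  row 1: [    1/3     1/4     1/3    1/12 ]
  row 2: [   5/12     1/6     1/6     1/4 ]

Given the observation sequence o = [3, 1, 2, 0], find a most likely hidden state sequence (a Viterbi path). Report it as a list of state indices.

t=0: δ = [8.333e-02, 2.778e-02, 8.333e-02]  (obs o_0=3)
t=1: δ = [8.681e-03, 8.681e-03, 4.630e-03]  ψ = [0, 2, 0]  (obs o_1=1)
t=2: δ = [9.042e-04, 9.645e-04, 6.028e-04]  ψ = [0, 1, 1]  (obs o_2=2)
t=3: δ = [9.419e-05, 1.072e-04, 1.674e-04]  ψ = [0, 1, 1]  (obs o_3=0)
backtrack: best end state = 2; path = [2, 1, 1, 2]

path = [2, 1, 1, 2]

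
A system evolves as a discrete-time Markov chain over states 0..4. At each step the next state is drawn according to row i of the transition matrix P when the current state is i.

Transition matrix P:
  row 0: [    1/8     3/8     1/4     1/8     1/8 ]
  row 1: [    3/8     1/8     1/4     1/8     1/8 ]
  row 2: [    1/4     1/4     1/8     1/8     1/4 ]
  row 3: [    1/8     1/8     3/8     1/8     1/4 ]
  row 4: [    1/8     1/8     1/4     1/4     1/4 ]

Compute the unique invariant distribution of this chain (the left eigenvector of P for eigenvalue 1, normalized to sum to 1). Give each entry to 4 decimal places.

π = [0.2065, 0.2065, 0.2389, 0.1498, 0.1984]

Balance equations π_j = Σ_i π_i·P[i][j]:
  π_0 = 1/8·π_0 + 3/8·π_1 + 1/4·π_2 + 1/8·π_3 + 1/8·π_4
  π_1 = 3/8·π_0 + 1/8·π_1 + 1/4·π_2 + 1/8·π_3 + 1/8·π_4
  π_2 = 1/4·π_0 + 1/4·π_1 + 1/8·π_2 + 3/8·π_3 + 1/4·π_4
  π_3 = 1/8·π_0 + 1/8·π_1 + 1/8·π_2 + 1/8·π_3 + 1/4·π_4
  normalize: π_0 + π_1 + π_2 + π_3 + π_4 = 1
Solving the linear system gives exactly π = [51/247, 51/247, 59/247, 37/247, 49/247].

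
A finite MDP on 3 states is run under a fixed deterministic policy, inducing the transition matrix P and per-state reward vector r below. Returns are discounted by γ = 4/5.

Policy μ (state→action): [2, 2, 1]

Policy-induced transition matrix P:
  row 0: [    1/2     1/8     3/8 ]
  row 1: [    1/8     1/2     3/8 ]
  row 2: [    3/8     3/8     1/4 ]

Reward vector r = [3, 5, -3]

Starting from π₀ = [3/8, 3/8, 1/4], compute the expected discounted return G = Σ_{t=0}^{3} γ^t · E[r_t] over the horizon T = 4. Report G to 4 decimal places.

t=0: π = [0.3750, 0.3750, 0.2500], E[r] = 2.2500, γ^t·E[r] = 2.250000, running G = 2.250000
t=1: π = [0.3281, 0.3281, 0.3438], E[r] = 1.5938, γ^t·E[r] = 1.275000, running G = 3.525000
t=2: π = [0.3340, 0.3340, 0.3320], E[r] = 1.6758, γ^t·E[r] = 1.072500, running G = 4.597500
t=3: π = [0.3333, 0.3333, 0.3335], E[r] = 1.6655, γ^t·E[r] = 0.852750, running G = 5.450250

G = 5.4503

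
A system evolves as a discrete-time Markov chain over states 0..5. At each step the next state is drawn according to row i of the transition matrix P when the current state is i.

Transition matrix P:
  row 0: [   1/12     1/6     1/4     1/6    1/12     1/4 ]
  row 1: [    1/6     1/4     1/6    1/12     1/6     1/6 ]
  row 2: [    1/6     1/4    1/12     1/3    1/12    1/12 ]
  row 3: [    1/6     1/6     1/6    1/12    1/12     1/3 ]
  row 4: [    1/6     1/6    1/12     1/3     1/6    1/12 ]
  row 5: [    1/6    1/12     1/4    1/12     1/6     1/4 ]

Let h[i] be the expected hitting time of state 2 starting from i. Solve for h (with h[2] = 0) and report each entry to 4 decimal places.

First-step conditioning: h[2] = 0; for i ≠ 2, h[i] = 1 + Σ_k P[i][k]·h[k].
  h[0] = 1 + 1/12·h[0] + 1/6·h[1] + 1/6·h[3] + 1/12·h[4] + 1/4·h[5]
  h[1] = 1 + 1/6·h[0] + 1/4·h[1] + 1/12·h[3] + 1/6·h[4] + 1/6·h[5]
  h[3] = 1 + 1/6·h[0] + 1/6·h[1] + 1/12·h[3] + 1/12·h[4] + 1/3·h[5]
  h[4] = 1 + 1/6·h[0] + 1/6·h[1] + 1/3·h[3] + 1/6·h[4] + 1/12·h[5]
  h[5] = 1 + 1/6·h[0] + 1/12·h[1] + 1/12·h[3] + 1/6·h[4] + 1/4·h[5]
Solving the 5×5 linear system over states ≠ 2 gives exactly h = [6361/1295, 1001/185, 0, 6851/1295, 1521/259, 182/37] (h[2] = 0 is the target).

h = [4.9120, 5.4108, 0.0000, 5.2903, 5.8726, 4.9189]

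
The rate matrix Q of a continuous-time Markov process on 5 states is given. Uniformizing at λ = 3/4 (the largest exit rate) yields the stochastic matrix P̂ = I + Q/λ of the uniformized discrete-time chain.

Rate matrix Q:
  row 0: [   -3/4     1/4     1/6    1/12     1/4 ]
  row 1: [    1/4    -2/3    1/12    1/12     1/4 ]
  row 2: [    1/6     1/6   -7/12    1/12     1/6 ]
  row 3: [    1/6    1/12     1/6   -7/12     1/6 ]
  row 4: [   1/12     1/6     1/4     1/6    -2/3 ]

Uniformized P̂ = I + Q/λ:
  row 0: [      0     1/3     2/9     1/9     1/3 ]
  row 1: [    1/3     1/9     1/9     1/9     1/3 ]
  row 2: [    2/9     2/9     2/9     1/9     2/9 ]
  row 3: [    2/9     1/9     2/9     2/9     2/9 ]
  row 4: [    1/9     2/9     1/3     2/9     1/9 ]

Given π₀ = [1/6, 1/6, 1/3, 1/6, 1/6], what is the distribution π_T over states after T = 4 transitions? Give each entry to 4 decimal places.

t=0: π = [0.1667, 0.1667, 0.3333, 0.1667, 0.1667]
t=1: π = [0.1852, 0.2037, 0.2222, 0.1481, 0.2407]
t=2: π = [0.1770, 0.2037, 0.2263, 0.1543, 0.2387]
t=3: π = [0.1790, 0.2021, 0.2261, 0.1548, 0.2380]
t=4: π = [0.1785, 0.2025, 0.2262, 0.1548, 0.2381]

π = [0.1785, 0.2025, 0.2262, 0.1548, 0.2381]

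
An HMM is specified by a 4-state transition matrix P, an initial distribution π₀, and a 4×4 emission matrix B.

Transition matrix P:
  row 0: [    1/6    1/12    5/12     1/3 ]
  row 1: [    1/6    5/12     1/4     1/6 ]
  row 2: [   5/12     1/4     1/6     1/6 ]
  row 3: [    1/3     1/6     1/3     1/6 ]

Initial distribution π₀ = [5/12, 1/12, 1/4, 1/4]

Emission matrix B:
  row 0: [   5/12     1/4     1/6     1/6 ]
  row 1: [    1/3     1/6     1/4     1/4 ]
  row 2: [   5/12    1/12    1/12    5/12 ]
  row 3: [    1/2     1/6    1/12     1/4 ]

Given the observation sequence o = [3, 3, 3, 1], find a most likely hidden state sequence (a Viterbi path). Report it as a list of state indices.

t=0: δ = [6.944e-02, 2.083e-02, 1.042e-01, 6.250e-02]  (obs o_0=3)
t=1: δ = [7.234e-03, 6.510e-03, 1.206e-02, 5.787e-03]  ψ = [2, 2, 0, 0]  (obs o_1=3)
t=2: δ = [8.372e-04, 7.535e-04, 1.256e-03, 6.028e-04]  ψ = [2, 2, 0, 0]  (obs o_2=3)
t=3: δ = [1.308e-04, 5.233e-05, 2.907e-05, 4.651e-05]  ψ = [2, 1, 0, 0]  (obs o_3=1)
backtrack: best end state = 0; path = [2, 0, 2, 0]

path = [2, 0, 2, 0]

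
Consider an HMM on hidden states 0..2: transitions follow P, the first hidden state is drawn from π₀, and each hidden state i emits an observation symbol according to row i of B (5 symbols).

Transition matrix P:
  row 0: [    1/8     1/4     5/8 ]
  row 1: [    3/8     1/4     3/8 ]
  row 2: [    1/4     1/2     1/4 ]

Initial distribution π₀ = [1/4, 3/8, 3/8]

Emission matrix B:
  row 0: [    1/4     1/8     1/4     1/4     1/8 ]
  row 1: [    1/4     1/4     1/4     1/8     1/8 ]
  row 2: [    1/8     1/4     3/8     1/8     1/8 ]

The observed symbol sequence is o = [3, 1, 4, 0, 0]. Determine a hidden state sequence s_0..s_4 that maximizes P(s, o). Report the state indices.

t=0: δ = [6.250e-02, 4.688e-02, 4.688e-02]  (obs o_0=3)
t=1: δ = [2.197e-03, 5.859e-03, 9.766e-03]  ψ = [1, 2, 0]  (obs o_1=1)
t=2: δ = [3.052e-04, 6.104e-04, 3.052e-04]  ψ = [2, 2, 2]  (obs o_2=4)
t=3: δ = [5.722e-05, 3.815e-05, 2.861e-05]  ψ = [1, 1, 1]  (obs o_3=0)
t=4: δ = [3.576e-06, 3.576e-06, 4.470e-06]  ψ = [1, 0, 0]  (obs o_4=0)
backtrack: best end state = 2; path = [0, 2, 1, 0, 2]

path = [0, 2, 1, 0, 2]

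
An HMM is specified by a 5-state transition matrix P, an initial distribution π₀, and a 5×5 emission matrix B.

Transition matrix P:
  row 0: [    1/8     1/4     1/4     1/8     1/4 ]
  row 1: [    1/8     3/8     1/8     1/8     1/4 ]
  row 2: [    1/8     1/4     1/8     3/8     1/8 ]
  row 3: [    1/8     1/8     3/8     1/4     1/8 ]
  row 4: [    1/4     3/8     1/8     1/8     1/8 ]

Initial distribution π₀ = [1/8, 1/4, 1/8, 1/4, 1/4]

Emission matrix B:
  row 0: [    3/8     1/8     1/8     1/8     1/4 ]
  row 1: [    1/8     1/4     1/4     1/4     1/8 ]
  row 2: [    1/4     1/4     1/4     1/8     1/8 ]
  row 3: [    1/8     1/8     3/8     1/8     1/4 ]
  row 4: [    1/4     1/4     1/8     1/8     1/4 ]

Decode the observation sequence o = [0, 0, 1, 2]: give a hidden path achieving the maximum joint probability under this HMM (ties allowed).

t=0: δ = [4.688e-02, 3.125e-02, 3.125e-02, 3.125e-02, 6.250e-02]  (obs o_0=0)
t=1: δ = [5.859e-03, 2.930e-03, 2.930e-03, 1.465e-03, 2.930e-03]  ψ = [4, 4, 0, 2, 0]  (obs o_1=0)
t=2: δ = [9.155e-05, 3.662e-04, 3.662e-04, 1.373e-04, 3.662e-04]  ψ = [0, 0, 0, 2, 0]  (obs o_2=1)
t=3: δ = [1.144e-05, 3.433e-05, 1.287e-05, 5.150e-05, 1.144e-05]  ψ = [4, 1, 3, 2, 1]  (obs o_3=2)
backtrack: best end state = 3; path = [4, 0, 2, 3]

path = [4, 0, 2, 3]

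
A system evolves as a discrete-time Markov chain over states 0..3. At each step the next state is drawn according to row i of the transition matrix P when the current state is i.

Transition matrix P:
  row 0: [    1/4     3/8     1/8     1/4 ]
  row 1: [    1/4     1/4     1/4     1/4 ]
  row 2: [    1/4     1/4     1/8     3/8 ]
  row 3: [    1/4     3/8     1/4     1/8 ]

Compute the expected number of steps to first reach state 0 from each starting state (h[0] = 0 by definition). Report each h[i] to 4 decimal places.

h = [0.0000, 4.0000, 4.0000, 4.0000]

First-step conditioning: h[0] = 0; for i ≠ 0, h[i] = 1 + Σ_k P[i][k]·h[k].
  h[1] = 1 + 1/4·h[1] + 1/4·h[2] + 1/4·h[3]
  h[2] = 1 + 1/4·h[1] + 1/8·h[2] + 3/8·h[3]
  h[3] = 1 + 3/8·h[1] + 1/4·h[2] + 1/8·h[3]
Solving the 3×3 linear system over states ≠ 0 gives exactly h = [0, 4, 4, 4] (h[0] = 0 is the target).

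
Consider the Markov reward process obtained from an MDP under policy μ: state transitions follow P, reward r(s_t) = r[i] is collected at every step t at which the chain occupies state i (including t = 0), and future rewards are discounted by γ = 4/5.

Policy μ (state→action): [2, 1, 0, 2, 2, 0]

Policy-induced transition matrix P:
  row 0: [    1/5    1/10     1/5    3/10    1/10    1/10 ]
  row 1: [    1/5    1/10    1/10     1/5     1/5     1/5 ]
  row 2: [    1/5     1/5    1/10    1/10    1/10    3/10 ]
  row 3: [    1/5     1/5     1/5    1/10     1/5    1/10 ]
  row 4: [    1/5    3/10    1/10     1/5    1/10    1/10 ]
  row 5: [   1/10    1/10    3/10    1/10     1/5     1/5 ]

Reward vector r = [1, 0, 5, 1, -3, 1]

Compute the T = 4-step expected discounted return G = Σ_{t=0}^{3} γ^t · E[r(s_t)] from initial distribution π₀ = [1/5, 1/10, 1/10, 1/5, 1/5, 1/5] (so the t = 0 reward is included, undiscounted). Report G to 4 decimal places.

G = 2.3024

t=0: π = [0.2000, 0.1000, 0.1000, 0.2000, 0.2000, 0.2000], E[r] = 0.5000, γ^t·E[r] = 0.500000, running G = 0.500000
t=1: π = [0.1800, 0.1700, 0.1800, 0.1700, 0.1500, 0.1500], E[r] = 0.9500, γ^t·E[r] = 0.760000, running G = 1.260000
t=2: π = [0.1850, 0.1650, 0.1650, 0.1680, 0.1490, 0.1680], E[r] = 0.8990, γ^t·E[r] = 0.575360, running G = 1.835360
t=3: π = [0.1832, 0.1631, 0.1689, 0.1684, 0.1501, 0.1663], E[r] = 0.9121, γ^t·E[r] = 0.466995, running G = 2.302355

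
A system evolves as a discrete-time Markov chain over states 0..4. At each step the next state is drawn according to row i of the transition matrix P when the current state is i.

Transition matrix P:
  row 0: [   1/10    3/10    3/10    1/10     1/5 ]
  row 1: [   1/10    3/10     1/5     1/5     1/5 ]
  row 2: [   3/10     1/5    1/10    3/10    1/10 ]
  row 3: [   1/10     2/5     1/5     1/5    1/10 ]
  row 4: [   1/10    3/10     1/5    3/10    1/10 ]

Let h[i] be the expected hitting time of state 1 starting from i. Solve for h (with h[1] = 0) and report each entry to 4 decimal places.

h = [3.3664, 0.0000, 3.5897, 2.9777, 3.2754]

First-step conditioning: h[1] = 0; for i ≠ 1, h[i] = 1 + Σ_k P[i][k]·h[k].
  h[0] = 1 + 1/10·h[0] + 3/10·h[2] + 1/10·h[3] + 1/5·h[4]
  h[2] = 1 + 3/10·h[0] + 1/10·h[2] + 3/10·h[3] + 1/10·h[4]
  h[3] = 1 + 1/10·h[0] + 1/5·h[2] + 1/5·h[3] + 1/10·h[4]
  h[4] = 1 + 1/10·h[0] + 1/5·h[2] + 3/10·h[3] + 1/10·h[4]
Solving the 4×4 linear system over states ≠ 1 gives exactly h = [4070/1209, 0, 140/39, 1200/403, 1320/403] (h[1] = 0 is the target).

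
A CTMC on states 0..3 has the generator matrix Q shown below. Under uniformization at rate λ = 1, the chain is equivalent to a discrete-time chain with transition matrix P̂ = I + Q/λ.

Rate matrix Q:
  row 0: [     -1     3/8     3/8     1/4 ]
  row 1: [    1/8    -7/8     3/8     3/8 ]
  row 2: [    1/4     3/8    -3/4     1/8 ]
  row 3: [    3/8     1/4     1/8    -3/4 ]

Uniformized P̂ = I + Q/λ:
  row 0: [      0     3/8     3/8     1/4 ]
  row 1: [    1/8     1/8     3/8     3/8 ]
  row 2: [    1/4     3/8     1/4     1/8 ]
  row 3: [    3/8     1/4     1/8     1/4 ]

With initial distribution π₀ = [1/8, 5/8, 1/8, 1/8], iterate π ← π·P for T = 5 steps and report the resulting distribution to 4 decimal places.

π = [0.1966, 0.2752, 0.2783, 0.2498]

t=0: π = [0.1250, 0.6250, 0.1250, 0.1250]
t=1: π = [0.1563, 0.2031, 0.3281, 0.3125]
t=2: π = [0.2246, 0.2852, 0.2559, 0.2344]
t=3: π = [0.1875, 0.2744, 0.2844, 0.2537]
t=4: π = [0.2005, 0.2747, 0.2760, 0.2487]
t=5: π = [0.1966, 0.2752, 0.2783, 0.2498]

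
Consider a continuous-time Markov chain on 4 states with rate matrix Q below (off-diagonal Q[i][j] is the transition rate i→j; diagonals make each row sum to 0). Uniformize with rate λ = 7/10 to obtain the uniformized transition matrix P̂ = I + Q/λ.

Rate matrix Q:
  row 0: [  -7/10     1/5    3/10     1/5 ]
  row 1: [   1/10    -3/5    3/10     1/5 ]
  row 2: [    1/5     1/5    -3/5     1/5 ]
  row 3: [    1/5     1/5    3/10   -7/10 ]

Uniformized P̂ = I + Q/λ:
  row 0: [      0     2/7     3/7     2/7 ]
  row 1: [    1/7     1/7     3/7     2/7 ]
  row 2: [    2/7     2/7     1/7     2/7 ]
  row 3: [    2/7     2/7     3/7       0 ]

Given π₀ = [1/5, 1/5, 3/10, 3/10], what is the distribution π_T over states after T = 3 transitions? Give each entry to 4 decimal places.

t=0: π = [0.2000, 0.2000, 0.3000, 0.3000]
t=1: π = [0.2000, 0.2571, 0.3429, 0.2000]
t=2: π = [0.1918, 0.2490, 0.3306, 0.2286]
t=3: π = [0.1953, 0.2501, 0.3341, 0.2204]

π = [0.1953, 0.2501, 0.3341, 0.2204]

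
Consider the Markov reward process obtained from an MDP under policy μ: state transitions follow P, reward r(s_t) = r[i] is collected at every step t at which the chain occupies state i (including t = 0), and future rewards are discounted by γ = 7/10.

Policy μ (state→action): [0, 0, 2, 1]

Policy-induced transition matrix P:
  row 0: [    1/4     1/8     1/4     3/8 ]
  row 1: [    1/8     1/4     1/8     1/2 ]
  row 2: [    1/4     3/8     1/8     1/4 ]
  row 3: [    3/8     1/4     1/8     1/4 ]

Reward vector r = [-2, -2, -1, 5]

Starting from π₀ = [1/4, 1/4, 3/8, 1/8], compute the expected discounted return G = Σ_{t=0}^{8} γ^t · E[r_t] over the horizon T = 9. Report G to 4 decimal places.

G = 0.4835

t=0: π = [0.2500, 0.2500, 0.3750, 0.1250], E[r] = -0.7500, γ^t·E[r] = -0.750000, running G = -0.750000
t=1: π = [0.2344, 0.2656, 0.1563, 0.3438], E[r] = 0.5625, γ^t·E[r] = 0.393750, running G = -0.356250
t=2: π = [0.2598, 0.2402, 0.1543, 0.3457], E[r] = 0.5742, γ^t·E[r] = 0.281367, running G = -0.074883
t=3: π = [0.2632, 0.2368, 0.1575, 0.3425], E[r] = 0.5552, γ^t·E[r] = 0.190425, running G = 0.115542
t=4: π = [0.2632, 0.2368, 0.1579, 0.3421], E[r] = 0.5526, γ^t·E[r] = 0.132682, running G = 0.248225
t=5: π = [0.2632, 0.2368, 0.1579, 0.3421], E[r] = 0.5526, γ^t·E[r] = 0.092874, running G = 0.341098
t=6: π = [0.2632, 0.2368, 0.1579, 0.3421], E[r] = 0.5526, γ^t·E[r] = 0.065016, running G = 0.406114
t=7: π = [0.2632, 0.2368, 0.1579, 0.3421], E[r] = 0.5526, γ^t·E[r] = 0.045512, running G = 0.451626
t=8: π = [0.2632, 0.2368, 0.1579, 0.3421], E[r] = 0.5526, γ^t·E[r] = 0.031858, running G = 0.483484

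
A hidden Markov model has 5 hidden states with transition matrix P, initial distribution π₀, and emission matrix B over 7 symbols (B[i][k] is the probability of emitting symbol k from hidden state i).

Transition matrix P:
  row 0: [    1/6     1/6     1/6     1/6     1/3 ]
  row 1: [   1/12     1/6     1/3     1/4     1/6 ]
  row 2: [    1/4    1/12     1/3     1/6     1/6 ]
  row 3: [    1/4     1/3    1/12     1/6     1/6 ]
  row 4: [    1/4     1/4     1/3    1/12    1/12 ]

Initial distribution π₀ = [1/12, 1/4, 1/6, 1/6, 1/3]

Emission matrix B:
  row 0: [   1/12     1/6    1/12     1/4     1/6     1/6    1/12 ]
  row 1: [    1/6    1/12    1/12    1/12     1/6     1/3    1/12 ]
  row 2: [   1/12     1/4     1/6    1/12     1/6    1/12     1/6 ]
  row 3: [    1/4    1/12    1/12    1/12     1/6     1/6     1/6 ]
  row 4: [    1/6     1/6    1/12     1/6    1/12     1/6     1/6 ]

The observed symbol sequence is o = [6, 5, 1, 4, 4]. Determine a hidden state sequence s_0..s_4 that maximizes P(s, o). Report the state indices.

path = [4, 1, 2, 2, 2]

t=0: δ = [6.944e-03, 2.083e-02, 2.778e-02, 2.778e-02, 5.556e-02]  (obs o_0=6)
t=1: δ = [2.315e-03, 4.630e-03, 1.543e-03, 8.681e-04, 7.716e-04]  ψ = [4, 4, 4, 1, 2]  (obs o_1=5)
t=2: δ = [6.430e-05, 6.430e-05, 3.858e-04, 9.645e-05, 1.286e-04]  ψ = [0, 1, 1, 1, 0]  (obs o_2=1)
t=3: δ = [1.608e-05, 5.358e-06, 2.143e-05, 1.072e-05, 5.358e-06]  ψ = [2, 2, 2, 2, 2]  (obs o_3=4)
t=4: δ = [8.931e-07, 5.954e-07, 1.191e-06, 5.954e-07, 4.465e-07]  ψ = [2, 3, 2, 2, 0]  (obs o_4=4)
backtrack: best end state = 2; path = [4, 1, 2, 2, 2]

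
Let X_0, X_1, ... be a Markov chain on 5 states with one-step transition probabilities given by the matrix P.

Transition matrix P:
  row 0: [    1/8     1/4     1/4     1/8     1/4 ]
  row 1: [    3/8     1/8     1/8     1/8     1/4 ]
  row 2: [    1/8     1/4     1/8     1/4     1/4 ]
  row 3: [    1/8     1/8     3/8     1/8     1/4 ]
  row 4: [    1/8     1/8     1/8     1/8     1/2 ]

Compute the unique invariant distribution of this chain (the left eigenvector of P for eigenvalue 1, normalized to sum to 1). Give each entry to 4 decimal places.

Balance equations π_j = Σ_i π_i·P[i][j]:
  π_0 = 1/8·π_0 + 3/8·π_1 + 1/8·π_2 + 1/8·π_3 + 1/8·π_4
  π_1 = 1/4·π_0 + 1/8·π_1 + 1/4·π_2 + 1/8·π_3 + 1/8·π_4
  π_2 = 1/4·π_0 + 1/8·π_1 + 1/8·π_2 + 3/8·π_3 + 1/8·π_4
  π_3 = 1/8·π_0 + 1/8·π_1 + 1/4·π_2 + 1/8·π_3 + 1/8·π_4
  normalize: π_0 + π_1 + π_2 + π_3 + π_4 = 1
Solving the linear system gives exactly π = [160/957, 323/1914, 175/957, 283/1914, 1/3].

π = [0.1672, 0.1688, 0.1829, 0.1479, 0.3333]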